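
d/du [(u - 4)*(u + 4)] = 2*u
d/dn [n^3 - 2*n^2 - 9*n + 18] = 3*n^2 - 4*n - 9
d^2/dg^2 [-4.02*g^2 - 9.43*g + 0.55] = -8.04000000000000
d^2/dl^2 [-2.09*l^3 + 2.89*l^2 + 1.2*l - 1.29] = 5.78 - 12.54*l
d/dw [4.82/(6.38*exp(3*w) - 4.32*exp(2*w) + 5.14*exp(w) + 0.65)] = (-92.2548*exp(2*w) + 41.6448*exp(w) - 24.7748)*exp(w)/(6.38*exp(3*w) - 4.32*exp(2*w) + 5.14*exp(w) + 0.65)^2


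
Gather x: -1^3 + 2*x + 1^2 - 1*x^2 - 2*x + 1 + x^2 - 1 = 0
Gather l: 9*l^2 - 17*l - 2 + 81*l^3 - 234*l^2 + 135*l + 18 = 81*l^3 - 225*l^2 + 118*l + 16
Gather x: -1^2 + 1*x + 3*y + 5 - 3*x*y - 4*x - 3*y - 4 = x*(-3*y - 3)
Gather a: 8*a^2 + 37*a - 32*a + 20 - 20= 8*a^2 + 5*a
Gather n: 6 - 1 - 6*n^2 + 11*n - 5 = -6*n^2 + 11*n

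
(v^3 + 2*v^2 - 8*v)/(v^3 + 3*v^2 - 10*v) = (v + 4)/(v + 5)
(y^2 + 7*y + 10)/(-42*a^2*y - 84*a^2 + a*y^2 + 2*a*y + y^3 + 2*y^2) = (y + 5)/(-42*a^2 + a*y + y^2)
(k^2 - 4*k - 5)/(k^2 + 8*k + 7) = (k - 5)/(k + 7)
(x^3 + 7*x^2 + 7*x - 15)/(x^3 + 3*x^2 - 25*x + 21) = (x^2 + 8*x + 15)/(x^2 + 4*x - 21)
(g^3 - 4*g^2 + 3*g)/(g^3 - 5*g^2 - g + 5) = g*(g - 3)/(g^2 - 4*g - 5)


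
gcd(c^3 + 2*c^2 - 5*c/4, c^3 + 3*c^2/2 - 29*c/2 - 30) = c + 5/2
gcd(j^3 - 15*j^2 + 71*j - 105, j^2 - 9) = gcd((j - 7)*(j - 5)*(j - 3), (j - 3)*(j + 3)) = j - 3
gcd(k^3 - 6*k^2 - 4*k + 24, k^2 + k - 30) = 1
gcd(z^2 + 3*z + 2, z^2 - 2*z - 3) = z + 1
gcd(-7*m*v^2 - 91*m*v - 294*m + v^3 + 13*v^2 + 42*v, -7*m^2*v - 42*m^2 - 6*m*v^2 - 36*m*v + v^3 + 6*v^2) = -7*m*v - 42*m + v^2 + 6*v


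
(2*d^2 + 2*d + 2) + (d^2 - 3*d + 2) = 3*d^2 - d + 4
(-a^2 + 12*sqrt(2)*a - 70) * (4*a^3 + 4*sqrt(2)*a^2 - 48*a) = -4*a^5 + 44*sqrt(2)*a^4 - 136*a^3 - 856*sqrt(2)*a^2 + 3360*a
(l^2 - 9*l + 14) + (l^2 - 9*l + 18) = 2*l^2 - 18*l + 32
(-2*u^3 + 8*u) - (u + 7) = -2*u^3 + 7*u - 7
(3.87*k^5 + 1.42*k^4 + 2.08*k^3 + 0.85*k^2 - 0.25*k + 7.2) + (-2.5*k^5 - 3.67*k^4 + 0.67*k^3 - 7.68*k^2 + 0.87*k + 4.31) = 1.37*k^5 - 2.25*k^4 + 2.75*k^3 - 6.83*k^2 + 0.62*k + 11.51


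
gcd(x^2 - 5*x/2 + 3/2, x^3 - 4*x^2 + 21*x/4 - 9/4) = x^2 - 5*x/2 + 3/2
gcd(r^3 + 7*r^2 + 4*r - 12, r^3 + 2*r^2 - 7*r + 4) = r - 1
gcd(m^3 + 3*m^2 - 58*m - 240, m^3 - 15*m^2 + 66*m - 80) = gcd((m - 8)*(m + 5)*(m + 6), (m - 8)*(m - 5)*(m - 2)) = m - 8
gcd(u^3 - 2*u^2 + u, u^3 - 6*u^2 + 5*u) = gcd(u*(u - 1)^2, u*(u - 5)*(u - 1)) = u^2 - u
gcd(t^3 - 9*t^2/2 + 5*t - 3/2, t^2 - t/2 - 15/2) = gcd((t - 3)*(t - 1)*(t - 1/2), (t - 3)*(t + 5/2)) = t - 3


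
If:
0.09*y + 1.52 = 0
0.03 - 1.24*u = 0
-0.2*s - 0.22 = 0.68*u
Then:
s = -1.18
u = 0.02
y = -16.89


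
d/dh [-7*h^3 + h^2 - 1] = h*(2 - 21*h)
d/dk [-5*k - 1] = -5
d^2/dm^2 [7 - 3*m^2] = -6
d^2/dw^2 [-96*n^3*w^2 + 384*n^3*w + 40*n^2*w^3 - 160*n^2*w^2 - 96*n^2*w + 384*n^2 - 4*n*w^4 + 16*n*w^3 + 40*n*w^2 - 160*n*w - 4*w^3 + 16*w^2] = -192*n^3 + 240*n^2*w - 320*n^2 - 48*n*w^2 + 96*n*w + 80*n - 24*w + 32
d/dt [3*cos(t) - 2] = -3*sin(t)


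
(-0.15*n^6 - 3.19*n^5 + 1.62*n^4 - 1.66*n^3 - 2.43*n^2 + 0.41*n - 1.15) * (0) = 0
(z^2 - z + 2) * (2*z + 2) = 2*z^3 + 2*z + 4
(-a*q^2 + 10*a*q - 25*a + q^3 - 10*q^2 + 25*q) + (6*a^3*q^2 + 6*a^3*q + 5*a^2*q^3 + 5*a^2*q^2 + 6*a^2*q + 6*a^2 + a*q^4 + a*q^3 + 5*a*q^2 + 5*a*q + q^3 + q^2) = 6*a^3*q^2 + 6*a^3*q + 5*a^2*q^3 + 5*a^2*q^2 + 6*a^2*q + 6*a^2 + a*q^4 + a*q^3 + 4*a*q^2 + 15*a*q - 25*a + 2*q^3 - 9*q^2 + 25*q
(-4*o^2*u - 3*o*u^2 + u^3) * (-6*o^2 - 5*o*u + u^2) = 24*o^4*u + 38*o^3*u^2 + 5*o^2*u^3 - 8*o*u^4 + u^5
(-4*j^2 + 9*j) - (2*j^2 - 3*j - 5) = -6*j^2 + 12*j + 5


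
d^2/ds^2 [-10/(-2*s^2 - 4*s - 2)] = 30/(s^4 + 4*s^3 + 6*s^2 + 4*s + 1)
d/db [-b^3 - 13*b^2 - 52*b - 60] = -3*b^2 - 26*b - 52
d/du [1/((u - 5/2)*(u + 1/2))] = 32*(1 - u)/(16*u^4 - 64*u^3 + 24*u^2 + 80*u + 25)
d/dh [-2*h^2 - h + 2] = -4*h - 1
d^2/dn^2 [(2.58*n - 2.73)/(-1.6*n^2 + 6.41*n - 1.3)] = (-(2.58*n - 2.73)*(3.2*n - 6.41)*(6.4*n - 12.82) + (24.768*n - 41.8116)*(1.6*n^2 - 6.41*n + 1.3))/(1.6*n^2 - 6.41*n + 1.3)^3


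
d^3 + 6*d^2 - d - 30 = (d - 2)*(d + 3)*(d + 5)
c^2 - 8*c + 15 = (c - 5)*(c - 3)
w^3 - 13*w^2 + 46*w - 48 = (w - 8)*(w - 3)*(w - 2)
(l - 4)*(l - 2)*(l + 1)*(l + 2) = l^4 - 3*l^3 - 8*l^2 + 12*l + 16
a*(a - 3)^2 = a^3 - 6*a^2 + 9*a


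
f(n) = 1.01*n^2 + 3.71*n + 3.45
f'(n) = 2.02*n + 3.71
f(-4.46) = 6.99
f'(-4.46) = -5.30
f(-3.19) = 1.89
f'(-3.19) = -2.73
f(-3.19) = 1.89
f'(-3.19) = -2.73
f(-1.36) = 0.27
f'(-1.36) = 0.96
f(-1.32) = 0.31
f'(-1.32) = 1.04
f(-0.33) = 2.34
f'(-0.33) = 3.04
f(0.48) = 5.46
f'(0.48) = 4.68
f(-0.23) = 2.65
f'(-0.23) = 3.25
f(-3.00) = 1.41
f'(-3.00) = -2.35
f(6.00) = 62.07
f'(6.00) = 15.83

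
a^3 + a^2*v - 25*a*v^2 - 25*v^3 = (a - 5*v)*(a + v)*(a + 5*v)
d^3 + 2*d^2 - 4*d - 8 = (d - 2)*(d + 2)^2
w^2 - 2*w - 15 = (w - 5)*(w + 3)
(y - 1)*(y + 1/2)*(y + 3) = y^3 + 5*y^2/2 - 2*y - 3/2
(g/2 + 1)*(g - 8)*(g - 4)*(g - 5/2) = g^4/2 - 25*g^3/4 + 33*g^2/2 + 22*g - 80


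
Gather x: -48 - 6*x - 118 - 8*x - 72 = -14*x - 238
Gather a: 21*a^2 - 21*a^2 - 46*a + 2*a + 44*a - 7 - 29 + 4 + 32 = 0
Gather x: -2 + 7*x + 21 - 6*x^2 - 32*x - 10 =-6*x^2 - 25*x + 9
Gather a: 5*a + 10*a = 15*a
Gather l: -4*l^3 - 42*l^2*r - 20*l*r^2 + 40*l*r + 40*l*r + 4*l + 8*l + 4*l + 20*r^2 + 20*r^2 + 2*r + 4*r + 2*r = -4*l^3 - 42*l^2*r + l*(-20*r^2 + 80*r + 16) + 40*r^2 + 8*r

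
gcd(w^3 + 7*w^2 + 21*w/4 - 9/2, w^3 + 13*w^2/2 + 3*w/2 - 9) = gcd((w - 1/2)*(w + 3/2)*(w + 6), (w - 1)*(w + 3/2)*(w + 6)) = w^2 + 15*w/2 + 9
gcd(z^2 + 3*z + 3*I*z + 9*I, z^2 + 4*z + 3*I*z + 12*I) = z + 3*I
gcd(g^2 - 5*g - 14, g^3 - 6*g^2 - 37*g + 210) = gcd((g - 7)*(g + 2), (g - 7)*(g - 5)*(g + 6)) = g - 7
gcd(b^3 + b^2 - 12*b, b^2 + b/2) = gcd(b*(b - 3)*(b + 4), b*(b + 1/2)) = b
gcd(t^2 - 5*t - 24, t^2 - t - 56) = t - 8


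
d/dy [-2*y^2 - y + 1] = -4*y - 1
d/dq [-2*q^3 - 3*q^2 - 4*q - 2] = -6*q^2 - 6*q - 4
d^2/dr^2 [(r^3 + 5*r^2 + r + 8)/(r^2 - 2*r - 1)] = 2*(16*r^3 + 45*r^2 - 42*r + 43)/(r^6 - 6*r^5 + 9*r^4 + 4*r^3 - 9*r^2 - 6*r - 1)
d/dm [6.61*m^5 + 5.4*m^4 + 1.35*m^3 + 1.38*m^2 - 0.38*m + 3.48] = 33.05*m^4 + 21.6*m^3 + 4.05*m^2 + 2.76*m - 0.38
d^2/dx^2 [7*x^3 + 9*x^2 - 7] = 42*x + 18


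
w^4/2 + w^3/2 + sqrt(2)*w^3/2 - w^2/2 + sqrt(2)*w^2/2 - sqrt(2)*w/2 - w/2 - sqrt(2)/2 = (w/2 + 1/2)*(w - 1)*(w + 1)*(w + sqrt(2))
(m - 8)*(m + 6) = m^2 - 2*m - 48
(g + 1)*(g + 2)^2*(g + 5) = g^4 + 10*g^3 + 33*g^2 + 44*g + 20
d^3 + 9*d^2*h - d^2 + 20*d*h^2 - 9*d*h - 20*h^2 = (d - 1)*(d + 4*h)*(d + 5*h)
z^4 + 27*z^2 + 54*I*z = z*(z - 6*I)*(z + 3*I)^2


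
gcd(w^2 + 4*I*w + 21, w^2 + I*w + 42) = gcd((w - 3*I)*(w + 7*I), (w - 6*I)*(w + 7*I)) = w + 7*I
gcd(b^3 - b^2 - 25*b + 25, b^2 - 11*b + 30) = b - 5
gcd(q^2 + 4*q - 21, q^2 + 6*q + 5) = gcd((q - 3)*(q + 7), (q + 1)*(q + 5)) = 1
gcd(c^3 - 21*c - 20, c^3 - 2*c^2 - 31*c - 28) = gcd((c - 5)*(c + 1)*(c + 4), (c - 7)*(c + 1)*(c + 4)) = c^2 + 5*c + 4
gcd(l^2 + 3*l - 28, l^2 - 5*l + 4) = l - 4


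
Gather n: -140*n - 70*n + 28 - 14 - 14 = -210*n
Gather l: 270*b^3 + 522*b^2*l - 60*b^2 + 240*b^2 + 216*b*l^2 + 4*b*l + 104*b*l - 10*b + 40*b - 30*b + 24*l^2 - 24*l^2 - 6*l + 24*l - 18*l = 270*b^3 + 180*b^2 + 216*b*l^2 + l*(522*b^2 + 108*b)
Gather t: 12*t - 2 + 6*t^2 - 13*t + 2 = 6*t^2 - t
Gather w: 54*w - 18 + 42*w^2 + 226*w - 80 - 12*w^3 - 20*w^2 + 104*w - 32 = -12*w^3 + 22*w^2 + 384*w - 130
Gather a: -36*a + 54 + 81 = 135 - 36*a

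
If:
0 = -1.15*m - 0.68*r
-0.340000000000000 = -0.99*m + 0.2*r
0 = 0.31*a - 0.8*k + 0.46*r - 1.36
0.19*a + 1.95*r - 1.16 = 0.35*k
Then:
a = 24.31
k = 7.47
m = 0.26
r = -0.43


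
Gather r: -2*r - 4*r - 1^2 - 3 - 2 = -6*r - 6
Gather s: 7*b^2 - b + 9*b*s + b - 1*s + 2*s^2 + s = 7*b^2 + 9*b*s + 2*s^2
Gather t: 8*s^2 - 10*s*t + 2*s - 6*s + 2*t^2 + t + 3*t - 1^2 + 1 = 8*s^2 - 4*s + 2*t^2 + t*(4 - 10*s)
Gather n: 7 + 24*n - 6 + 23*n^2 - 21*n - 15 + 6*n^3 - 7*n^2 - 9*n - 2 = 6*n^3 + 16*n^2 - 6*n - 16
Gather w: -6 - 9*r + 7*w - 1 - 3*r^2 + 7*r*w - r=-3*r^2 - 10*r + w*(7*r + 7) - 7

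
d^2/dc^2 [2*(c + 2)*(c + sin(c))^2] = -4*(c + 2)*(c + sin(c))*sin(c) + 4*(c + 2)*(cos(c) + 1)^2 + 8*(c + sin(c))*(cos(c) + 1)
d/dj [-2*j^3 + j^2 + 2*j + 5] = -6*j^2 + 2*j + 2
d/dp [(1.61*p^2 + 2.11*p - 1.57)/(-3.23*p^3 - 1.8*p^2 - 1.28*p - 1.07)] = (5.2003*p^4 + 13.6306*p^3 - 13.4761*p^2 - 9.0974*p - 4.2673)/(10.4329*p^6 + 11.628*p^5 + 11.5088*p^4 + 11.5202*p^3 + 5.4904*p^2 + 2.7392*p + 1.1449)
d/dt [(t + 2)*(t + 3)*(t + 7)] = 3*t^2 + 24*t + 41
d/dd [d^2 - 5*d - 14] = 2*d - 5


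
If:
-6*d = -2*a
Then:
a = 3*d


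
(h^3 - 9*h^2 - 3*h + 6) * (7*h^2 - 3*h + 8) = 7*h^5 - 66*h^4 + 14*h^3 - 21*h^2 - 42*h + 48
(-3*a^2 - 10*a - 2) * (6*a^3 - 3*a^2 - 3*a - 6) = -18*a^5 - 51*a^4 + 27*a^3 + 54*a^2 + 66*a + 12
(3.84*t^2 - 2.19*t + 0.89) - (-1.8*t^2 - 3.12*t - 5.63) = 5.64*t^2 + 0.93*t + 6.52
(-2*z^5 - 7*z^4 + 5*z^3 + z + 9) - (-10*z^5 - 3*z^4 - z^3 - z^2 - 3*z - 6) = 8*z^5 - 4*z^4 + 6*z^3 + z^2 + 4*z + 15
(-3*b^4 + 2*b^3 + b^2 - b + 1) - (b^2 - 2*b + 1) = -3*b^4 + 2*b^3 + b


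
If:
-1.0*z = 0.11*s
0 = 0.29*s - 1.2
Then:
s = 4.14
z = -0.46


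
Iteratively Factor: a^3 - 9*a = (a - 3)*(a^2 + 3*a) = a*(a - 3)*(a + 3)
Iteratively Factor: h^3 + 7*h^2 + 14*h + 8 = (h + 1)*(h^2 + 6*h + 8) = (h + 1)*(h + 2)*(h + 4)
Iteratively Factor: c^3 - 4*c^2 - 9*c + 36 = (c - 4)*(c^2 - 9) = (c - 4)*(c - 3)*(c + 3)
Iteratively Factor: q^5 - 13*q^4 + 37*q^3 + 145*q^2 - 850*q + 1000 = (q - 2)*(q^4 - 11*q^3 + 15*q^2 + 175*q - 500) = (q - 5)*(q - 2)*(q^3 - 6*q^2 - 15*q + 100) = (q - 5)^2*(q - 2)*(q^2 - q - 20) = (q - 5)^2*(q - 2)*(q + 4)*(q - 5)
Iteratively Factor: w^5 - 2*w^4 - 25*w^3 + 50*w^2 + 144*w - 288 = (w - 4)*(w^4 + 2*w^3 - 17*w^2 - 18*w + 72) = (w - 4)*(w - 3)*(w^3 + 5*w^2 - 2*w - 24) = (w - 4)*(w - 3)*(w + 3)*(w^2 + 2*w - 8) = (w - 4)*(w - 3)*(w - 2)*(w + 3)*(w + 4)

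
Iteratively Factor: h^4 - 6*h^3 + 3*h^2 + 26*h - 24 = (h + 2)*(h^3 - 8*h^2 + 19*h - 12) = (h - 3)*(h + 2)*(h^2 - 5*h + 4) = (h - 4)*(h - 3)*(h + 2)*(h - 1)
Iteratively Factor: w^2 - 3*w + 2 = (w - 1)*(w - 2)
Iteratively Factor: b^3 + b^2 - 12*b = (b + 4)*(b^2 - 3*b) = b*(b + 4)*(b - 3)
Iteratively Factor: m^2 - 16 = (m - 4)*(m + 4)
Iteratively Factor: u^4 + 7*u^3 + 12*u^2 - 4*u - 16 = (u + 2)*(u^3 + 5*u^2 + 2*u - 8) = (u + 2)^2*(u^2 + 3*u - 4) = (u - 1)*(u + 2)^2*(u + 4)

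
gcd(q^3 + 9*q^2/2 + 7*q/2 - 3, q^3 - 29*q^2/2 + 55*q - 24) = q - 1/2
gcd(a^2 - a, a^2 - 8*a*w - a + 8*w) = a - 1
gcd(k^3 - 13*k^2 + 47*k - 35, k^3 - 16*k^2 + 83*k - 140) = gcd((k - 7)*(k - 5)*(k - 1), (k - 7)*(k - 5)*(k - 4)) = k^2 - 12*k + 35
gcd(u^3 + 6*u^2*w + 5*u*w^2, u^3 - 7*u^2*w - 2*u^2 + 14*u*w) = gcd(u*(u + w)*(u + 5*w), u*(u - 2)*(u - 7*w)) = u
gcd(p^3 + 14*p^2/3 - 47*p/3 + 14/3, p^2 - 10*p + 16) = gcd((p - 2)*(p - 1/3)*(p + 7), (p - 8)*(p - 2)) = p - 2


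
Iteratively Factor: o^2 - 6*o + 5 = (o - 5)*(o - 1)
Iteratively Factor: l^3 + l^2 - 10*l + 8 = (l - 1)*(l^2 + 2*l - 8) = (l - 1)*(l + 4)*(l - 2)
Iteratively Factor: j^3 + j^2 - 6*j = (j - 2)*(j^2 + 3*j) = (j - 2)*(j + 3)*(j)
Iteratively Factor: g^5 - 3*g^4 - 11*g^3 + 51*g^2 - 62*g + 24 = (g + 4)*(g^4 - 7*g^3 + 17*g^2 - 17*g + 6) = (g - 3)*(g + 4)*(g^3 - 4*g^2 + 5*g - 2) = (g - 3)*(g - 1)*(g + 4)*(g^2 - 3*g + 2) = (g - 3)*(g - 1)^2*(g + 4)*(g - 2)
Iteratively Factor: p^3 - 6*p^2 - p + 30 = (p - 5)*(p^2 - p - 6) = (p - 5)*(p + 2)*(p - 3)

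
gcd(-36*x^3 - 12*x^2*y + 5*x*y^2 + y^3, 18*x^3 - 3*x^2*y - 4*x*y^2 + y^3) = 6*x^2 + x*y - y^2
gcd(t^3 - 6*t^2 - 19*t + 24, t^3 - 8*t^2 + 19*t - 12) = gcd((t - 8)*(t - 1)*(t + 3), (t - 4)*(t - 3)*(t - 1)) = t - 1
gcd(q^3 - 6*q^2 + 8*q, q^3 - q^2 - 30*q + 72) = q - 4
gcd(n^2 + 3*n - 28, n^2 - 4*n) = n - 4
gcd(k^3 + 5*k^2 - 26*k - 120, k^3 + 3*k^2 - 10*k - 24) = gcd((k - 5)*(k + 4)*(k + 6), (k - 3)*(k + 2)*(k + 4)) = k + 4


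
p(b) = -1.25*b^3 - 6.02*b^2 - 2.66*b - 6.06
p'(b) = -3.75*b^2 - 12.04*b - 2.66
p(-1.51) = -11.47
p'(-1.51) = 6.97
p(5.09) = -340.41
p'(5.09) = -161.10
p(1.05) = -16.94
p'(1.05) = -19.44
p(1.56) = -29.61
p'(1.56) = -30.57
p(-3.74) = -14.92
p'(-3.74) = -10.08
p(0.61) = -10.21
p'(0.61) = -11.40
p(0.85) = -13.44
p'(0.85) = -15.60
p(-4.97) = 11.92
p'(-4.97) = -35.45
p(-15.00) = 2898.09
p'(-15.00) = -665.81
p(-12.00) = 1318.98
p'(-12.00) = -398.18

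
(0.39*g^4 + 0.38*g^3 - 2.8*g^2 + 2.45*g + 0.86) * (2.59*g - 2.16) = 1.0101*g^5 + 0.1418*g^4 - 8.0728*g^3 + 12.3935*g^2 - 3.0646*g - 1.8576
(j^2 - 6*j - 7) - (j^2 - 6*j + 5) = -12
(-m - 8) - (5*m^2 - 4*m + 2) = -5*m^2 + 3*m - 10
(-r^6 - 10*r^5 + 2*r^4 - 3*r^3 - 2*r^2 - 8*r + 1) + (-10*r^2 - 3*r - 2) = -r^6 - 10*r^5 + 2*r^4 - 3*r^3 - 12*r^2 - 11*r - 1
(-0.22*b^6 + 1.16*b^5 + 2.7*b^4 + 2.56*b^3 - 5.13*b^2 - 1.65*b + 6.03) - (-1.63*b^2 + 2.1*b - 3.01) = -0.22*b^6 + 1.16*b^5 + 2.7*b^4 + 2.56*b^3 - 3.5*b^2 - 3.75*b + 9.04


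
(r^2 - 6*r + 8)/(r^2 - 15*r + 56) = (r^2 - 6*r + 8)/(r^2 - 15*r + 56)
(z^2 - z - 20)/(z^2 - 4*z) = (z^2 - z - 20)/(z*(z - 4))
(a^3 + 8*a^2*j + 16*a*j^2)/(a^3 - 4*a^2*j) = (a^2 + 8*a*j + 16*j^2)/(a*(a - 4*j))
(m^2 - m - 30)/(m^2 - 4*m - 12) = (m + 5)/(m + 2)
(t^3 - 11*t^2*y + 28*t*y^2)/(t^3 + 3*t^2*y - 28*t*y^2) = (t - 7*y)/(t + 7*y)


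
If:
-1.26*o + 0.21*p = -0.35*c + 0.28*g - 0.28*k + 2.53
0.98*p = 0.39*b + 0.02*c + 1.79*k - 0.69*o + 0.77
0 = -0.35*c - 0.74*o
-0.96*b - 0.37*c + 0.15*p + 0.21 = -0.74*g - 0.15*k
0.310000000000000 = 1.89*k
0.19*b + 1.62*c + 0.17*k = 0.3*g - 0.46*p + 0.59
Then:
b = -8.26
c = -0.02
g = -10.59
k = 0.16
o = 0.01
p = -2.21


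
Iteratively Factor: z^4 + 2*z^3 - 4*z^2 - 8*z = (z + 2)*(z^3 - 4*z) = (z + 2)^2*(z^2 - 2*z) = (z - 2)*(z + 2)^2*(z)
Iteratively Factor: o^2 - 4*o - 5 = (o - 5)*(o + 1)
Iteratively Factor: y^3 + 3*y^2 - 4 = (y + 2)*(y^2 + y - 2) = (y - 1)*(y + 2)*(y + 2)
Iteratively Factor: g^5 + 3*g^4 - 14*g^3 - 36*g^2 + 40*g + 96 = (g - 2)*(g^4 + 5*g^3 - 4*g^2 - 44*g - 48) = (g - 2)*(g + 2)*(g^3 + 3*g^2 - 10*g - 24) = (g - 2)*(g + 2)^2*(g^2 + g - 12) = (g - 3)*(g - 2)*(g + 2)^2*(g + 4)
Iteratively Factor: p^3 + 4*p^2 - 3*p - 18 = (p + 3)*(p^2 + p - 6) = (p + 3)^2*(p - 2)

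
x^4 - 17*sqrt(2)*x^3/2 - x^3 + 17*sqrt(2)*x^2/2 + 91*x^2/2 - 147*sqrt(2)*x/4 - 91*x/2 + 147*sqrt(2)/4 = (x - 1)*(x - 7*sqrt(2)/2)^2*(x - 3*sqrt(2)/2)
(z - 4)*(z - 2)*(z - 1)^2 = z^4 - 8*z^3 + 21*z^2 - 22*z + 8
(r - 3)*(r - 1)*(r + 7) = r^3 + 3*r^2 - 25*r + 21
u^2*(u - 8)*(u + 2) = u^4 - 6*u^3 - 16*u^2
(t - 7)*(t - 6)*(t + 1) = t^3 - 12*t^2 + 29*t + 42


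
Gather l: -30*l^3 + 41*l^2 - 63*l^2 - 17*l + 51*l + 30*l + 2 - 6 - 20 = -30*l^3 - 22*l^2 + 64*l - 24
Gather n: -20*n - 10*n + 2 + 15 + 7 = 24 - 30*n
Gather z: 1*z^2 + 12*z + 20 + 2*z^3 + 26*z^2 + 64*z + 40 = 2*z^3 + 27*z^2 + 76*z + 60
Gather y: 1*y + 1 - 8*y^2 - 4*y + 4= -8*y^2 - 3*y + 5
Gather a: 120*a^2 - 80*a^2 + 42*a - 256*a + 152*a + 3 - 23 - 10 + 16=40*a^2 - 62*a - 14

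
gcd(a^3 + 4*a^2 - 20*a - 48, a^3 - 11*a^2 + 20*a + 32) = a - 4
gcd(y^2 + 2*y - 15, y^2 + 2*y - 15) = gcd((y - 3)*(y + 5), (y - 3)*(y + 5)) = y^2 + 2*y - 15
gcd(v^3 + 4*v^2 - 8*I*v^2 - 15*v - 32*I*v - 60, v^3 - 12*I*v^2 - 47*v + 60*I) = v^2 - 8*I*v - 15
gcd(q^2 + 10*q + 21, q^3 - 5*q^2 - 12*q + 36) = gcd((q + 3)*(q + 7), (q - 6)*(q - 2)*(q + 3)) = q + 3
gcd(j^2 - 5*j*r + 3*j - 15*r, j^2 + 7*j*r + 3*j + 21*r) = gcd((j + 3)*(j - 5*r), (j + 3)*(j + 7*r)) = j + 3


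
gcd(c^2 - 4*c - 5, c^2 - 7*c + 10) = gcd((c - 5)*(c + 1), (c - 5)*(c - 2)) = c - 5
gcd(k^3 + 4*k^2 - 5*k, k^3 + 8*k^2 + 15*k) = k^2 + 5*k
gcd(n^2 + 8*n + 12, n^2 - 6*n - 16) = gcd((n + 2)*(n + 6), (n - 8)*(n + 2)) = n + 2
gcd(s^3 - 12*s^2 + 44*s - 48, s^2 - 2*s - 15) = 1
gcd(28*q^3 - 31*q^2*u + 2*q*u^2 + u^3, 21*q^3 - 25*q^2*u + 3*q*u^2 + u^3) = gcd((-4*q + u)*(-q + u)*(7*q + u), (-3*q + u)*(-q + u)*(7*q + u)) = 7*q^2 - 6*q*u - u^2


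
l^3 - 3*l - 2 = (l - 2)*(l + 1)^2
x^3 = x^3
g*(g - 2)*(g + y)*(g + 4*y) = g^4 + 5*g^3*y - 2*g^3 + 4*g^2*y^2 - 10*g^2*y - 8*g*y^2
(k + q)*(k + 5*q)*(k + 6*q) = k^3 + 12*k^2*q + 41*k*q^2 + 30*q^3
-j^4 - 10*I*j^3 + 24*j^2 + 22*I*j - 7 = (j + I)*(j + 7*I)*(-I*j + 1)^2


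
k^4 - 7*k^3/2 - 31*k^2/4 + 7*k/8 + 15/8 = (k - 5)*(k - 1/2)*(k + 1/2)*(k + 3/2)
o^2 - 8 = (o - 2*sqrt(2))*(o + 2*sqrt(2))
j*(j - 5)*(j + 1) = j^3 - 4*j^2 - 5*j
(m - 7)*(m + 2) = m^2 - 5*m - 14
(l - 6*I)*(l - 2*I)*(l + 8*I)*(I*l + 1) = I*l^4 + l^3 + 52*I*l^2 + 148*l - 96*I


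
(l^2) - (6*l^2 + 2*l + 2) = -5*l^2 - 2*l - 2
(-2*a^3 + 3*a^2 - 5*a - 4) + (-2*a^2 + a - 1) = -2*a^3 + a^2 - 4*a - 5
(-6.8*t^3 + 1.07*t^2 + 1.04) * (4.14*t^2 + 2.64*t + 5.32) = -28.152*t^5 - 13.5222*t^4 - 33.3512*t^3 + 9.998*t^2 + 2.7456*t + 5.5328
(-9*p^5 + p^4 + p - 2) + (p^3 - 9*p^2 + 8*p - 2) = -9*p^5 + p^4 + p^3 - 9*p^2 + 9*p - 4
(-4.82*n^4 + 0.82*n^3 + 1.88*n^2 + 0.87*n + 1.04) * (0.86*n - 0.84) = -4.1452*n^5 + 4.754*n^4 + 0.928*n^3 - 0.831*n^2 + 0.1636*n - 0.8736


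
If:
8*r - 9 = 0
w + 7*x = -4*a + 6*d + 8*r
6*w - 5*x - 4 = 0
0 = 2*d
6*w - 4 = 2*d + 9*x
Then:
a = 25/12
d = 0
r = 9/8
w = 2/3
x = 0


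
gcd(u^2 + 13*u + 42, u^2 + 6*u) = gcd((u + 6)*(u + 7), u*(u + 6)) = u + 6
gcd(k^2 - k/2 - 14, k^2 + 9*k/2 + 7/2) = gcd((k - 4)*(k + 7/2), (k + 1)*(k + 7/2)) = k + 7/2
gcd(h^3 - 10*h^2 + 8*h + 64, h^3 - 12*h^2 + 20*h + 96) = h^2 - 6*h - 16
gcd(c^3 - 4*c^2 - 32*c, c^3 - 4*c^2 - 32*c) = c^3 - 4*c^2 - 32*c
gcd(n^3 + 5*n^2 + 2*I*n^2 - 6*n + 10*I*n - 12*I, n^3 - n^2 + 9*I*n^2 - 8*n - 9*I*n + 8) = n - 1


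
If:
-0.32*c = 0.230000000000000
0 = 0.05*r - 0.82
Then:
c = -0.72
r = 16.40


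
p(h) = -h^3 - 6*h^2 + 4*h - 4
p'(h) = -3*h^2 - 12*h + 4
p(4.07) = -154.53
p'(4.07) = -94.53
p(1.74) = -20.47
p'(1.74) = -25.96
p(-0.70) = -9.40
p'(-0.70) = 10.93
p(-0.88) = -11.48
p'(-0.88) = 12.24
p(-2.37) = -33.87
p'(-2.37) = 15.59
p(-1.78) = -24.49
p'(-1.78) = 15.85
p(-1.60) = -21.66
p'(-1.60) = 15.52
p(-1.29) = -17.00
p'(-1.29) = 14.49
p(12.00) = -2548.00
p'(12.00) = -572.00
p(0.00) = -4.00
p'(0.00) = 4.00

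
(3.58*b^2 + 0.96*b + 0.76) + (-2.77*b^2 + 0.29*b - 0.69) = 0.81*b^2 + 1.25*b + 0.0700000000000001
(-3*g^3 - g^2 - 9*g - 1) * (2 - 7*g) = 21*g^4 + g^3 + 61*g^2 - 11*g - 2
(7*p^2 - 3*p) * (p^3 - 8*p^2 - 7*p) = 7*p^5 - 59*p^4 - 25*p^3 + 21*p^2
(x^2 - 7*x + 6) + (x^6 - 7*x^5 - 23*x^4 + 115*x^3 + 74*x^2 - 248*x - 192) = x^6 - 7*x^5 - 23*x^4 + 115*x^3 + 75*x^2 - 255*x - 186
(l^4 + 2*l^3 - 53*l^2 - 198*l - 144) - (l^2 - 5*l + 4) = l^4 + 2*l^3 - 54*l^2 - 193*l - 148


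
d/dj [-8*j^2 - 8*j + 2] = -16*j - 8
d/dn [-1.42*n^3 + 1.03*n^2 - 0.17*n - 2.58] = -4.26*n^2 + 2.06*n - 0.17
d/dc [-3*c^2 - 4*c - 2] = -6*c - 4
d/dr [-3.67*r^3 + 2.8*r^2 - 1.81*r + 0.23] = -11.01*r^2 + 5.6*r - 1.81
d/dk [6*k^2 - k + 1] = 12*k - 1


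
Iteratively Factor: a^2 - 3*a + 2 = (a - 1)*(a - 2)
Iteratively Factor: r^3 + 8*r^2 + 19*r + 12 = (r + 3)*(r^2 + 5*r + 4) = (r + 3)*(r + 4)*(r + 1)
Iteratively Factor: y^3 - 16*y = (y - 4)*(y^2 + 4*y) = y*(y - 4)*(y + 4)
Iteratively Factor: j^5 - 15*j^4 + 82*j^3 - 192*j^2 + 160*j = (j - 4)*(j^4 - 11*j^3 + 38*j^2 - 40*j) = (j - 4)^2*(j^3 - 7*j^2 + 10*j) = j*(j - 4)^2*(j^2 - 7*j + 10) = j*(j - 5)*(j - 4)^2*(j - 2)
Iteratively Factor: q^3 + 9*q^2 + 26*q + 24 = (q + 2)*(q^2 + 7*q + 12) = (q + 2)*(q + 4)*(q + 3)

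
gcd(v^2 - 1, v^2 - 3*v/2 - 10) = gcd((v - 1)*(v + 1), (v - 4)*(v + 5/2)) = 1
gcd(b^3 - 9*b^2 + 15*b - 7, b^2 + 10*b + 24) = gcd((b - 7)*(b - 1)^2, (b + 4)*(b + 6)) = 1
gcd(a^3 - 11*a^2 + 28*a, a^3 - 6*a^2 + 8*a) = a^2 - 4*a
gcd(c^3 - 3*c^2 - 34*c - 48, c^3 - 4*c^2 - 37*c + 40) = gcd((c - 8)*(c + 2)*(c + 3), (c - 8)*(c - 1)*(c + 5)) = c - 8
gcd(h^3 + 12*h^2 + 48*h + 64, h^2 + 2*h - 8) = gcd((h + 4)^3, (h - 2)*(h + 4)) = h + 4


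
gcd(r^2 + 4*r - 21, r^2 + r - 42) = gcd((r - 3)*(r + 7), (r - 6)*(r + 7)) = r + 7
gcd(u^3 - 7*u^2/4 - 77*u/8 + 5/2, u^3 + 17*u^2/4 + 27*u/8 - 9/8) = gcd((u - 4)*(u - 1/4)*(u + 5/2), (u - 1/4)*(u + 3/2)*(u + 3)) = u - 1/4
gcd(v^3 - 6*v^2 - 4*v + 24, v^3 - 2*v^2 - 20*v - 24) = v^2 - 4*v - 12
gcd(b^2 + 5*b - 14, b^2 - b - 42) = 1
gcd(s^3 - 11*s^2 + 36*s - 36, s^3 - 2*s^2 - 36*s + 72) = s^2 - 8*s + 12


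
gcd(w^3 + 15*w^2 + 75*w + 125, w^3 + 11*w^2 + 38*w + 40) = w + 5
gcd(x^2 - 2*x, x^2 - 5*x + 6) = x - 2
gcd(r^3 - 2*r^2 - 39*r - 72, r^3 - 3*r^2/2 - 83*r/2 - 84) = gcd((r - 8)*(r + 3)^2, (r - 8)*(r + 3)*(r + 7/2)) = r^2 - 5*r - 24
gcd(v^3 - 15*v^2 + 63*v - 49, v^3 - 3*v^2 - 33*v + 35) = v^2 - 8*v + 7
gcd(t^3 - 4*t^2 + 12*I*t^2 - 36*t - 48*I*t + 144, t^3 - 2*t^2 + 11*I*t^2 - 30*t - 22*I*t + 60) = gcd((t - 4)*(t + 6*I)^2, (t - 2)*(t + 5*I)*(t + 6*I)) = t + 6*I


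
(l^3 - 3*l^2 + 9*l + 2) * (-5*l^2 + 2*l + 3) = -5*l^5 + 17*l^4 - 48*l^3 - l^2 + 31*l + 6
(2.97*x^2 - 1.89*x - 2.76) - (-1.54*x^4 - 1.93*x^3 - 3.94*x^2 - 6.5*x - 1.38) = 1.54*x^4 + 1.93*x^3 + 6.91*x^2 + 4.61*x - 1.38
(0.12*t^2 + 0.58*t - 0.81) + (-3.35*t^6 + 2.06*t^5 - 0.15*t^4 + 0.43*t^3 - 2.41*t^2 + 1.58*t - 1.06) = -3.35*t^6 + 2.06*t^5 - 0.15*t^4 + 0.43*t^3 - 2.29*t^2 + 2.16*t - 1.87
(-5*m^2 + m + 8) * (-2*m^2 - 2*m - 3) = 10*m^4 + 8*m^3 - 3*m^2 - 19*m - 24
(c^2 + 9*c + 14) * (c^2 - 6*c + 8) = c^4 + 3*c^3 - 32*c^2 - 12*c + 112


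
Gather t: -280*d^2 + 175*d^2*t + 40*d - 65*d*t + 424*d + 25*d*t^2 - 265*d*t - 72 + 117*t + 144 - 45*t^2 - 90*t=-280*d^2 + 464*d + t^2*(25*d - 45) + t*(175*d^2 - 330*d + 27) + 72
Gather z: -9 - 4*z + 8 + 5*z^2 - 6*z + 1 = 5*z^2 - 10*z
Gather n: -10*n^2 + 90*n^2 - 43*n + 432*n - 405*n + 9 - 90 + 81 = 80*n^2 - 16*n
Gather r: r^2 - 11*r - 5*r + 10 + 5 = r^2 - 16*r + 15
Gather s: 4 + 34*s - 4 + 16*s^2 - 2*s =16*s^2 + 32*s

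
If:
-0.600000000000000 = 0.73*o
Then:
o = -0.82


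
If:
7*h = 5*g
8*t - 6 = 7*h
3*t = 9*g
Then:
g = 6/19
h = 30/133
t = 18/19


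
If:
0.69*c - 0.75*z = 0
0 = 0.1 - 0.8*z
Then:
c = 0.14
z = 0.12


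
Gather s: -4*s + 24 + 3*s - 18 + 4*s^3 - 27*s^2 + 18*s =4*s^3 - 27*s^2 + 17*s + 6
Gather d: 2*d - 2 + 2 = 2*d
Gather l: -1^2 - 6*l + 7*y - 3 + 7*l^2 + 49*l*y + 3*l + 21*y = 7*l^2 + l*(49*y - 3) + 28*y - 4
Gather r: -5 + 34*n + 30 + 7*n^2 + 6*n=7*n^2 + 40*n + 25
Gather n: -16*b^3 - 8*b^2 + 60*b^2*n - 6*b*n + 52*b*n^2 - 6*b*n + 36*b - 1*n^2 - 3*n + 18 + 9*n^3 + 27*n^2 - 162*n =-16*b^3 - 8*b^2 + 36*b + 9*n^3 + n^2*(52*b + 26) + n*(60*b^2 - 12*b - 165) + 18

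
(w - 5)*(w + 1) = w^2 - 4*w - 5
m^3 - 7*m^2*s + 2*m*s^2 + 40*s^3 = (m - 5*s)*(m - 4*s)*(m + 2*s)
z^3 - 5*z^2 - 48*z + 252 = (z - 6)^2*(z + 7)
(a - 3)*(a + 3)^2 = a^3 + 3*a^2 - 9*a - 27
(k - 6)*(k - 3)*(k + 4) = k^3 - 5*k^2 - 18*k + 72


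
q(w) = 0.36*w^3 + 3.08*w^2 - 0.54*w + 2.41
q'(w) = 1.08*w^2 + 6.16*w - 0.54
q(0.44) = 2.80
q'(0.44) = 2.38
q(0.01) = 2.40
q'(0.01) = -0.48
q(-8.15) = 16.51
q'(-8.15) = 20.99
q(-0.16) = 2.57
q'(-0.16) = -1.50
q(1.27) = 7.43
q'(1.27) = 9.03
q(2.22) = 20.33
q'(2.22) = 18.46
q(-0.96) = 5.45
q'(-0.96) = -5.46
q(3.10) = 41.06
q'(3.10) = 28.93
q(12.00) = 1061.53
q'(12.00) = 228.90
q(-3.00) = 22.03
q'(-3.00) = -9.30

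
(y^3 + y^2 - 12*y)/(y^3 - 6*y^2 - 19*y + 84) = y/(y - 7)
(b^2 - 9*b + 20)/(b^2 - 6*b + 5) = (b - 4)/(b - 1)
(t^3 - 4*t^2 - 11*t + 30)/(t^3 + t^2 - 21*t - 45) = (t - 2)/(t + 3)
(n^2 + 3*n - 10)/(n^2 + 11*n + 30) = (n - 2)/(n + 6)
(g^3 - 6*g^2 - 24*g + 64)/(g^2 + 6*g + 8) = (g^2 - 10*g + 16)/(g + 2)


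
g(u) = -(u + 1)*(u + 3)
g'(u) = -2*u - 4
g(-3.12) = -0.25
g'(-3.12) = 2.24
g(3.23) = -26.35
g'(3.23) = -10.46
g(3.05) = -24.50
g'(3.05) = -10.10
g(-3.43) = -1.04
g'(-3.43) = 2.86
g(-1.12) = 0.23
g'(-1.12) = -1.76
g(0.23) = -3.97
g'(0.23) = -4.46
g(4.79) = -45.10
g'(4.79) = -13.58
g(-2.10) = 0.99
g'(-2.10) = 0.20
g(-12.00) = -99.00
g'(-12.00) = 20.00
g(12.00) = -195.00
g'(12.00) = -28.00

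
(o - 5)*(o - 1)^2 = o^3 - 7*o^2 + 11*o - 5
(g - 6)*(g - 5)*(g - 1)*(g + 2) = g^4 - 10*g^3 + 17*g^2 + 52*g - 60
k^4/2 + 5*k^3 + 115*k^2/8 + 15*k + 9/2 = (k/2 + 1)*(k + 1/2)*(k + 3/2)*(k + 6)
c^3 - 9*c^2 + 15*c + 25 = (c - 5)^2*(c + 1)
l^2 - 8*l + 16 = (l - 4)^2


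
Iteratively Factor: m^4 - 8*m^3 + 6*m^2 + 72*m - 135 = (m + 3)*(m^3 - 11*m^2 + 39*m - 45) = (m - 5)*(m + 3)*(m^2 - 6*m + 9) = (m - 5)*(m - 3)*(m + 3)*(m - 3)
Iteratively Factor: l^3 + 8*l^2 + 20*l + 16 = (l + 2)*(l^2 + 6*l + 8) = (l + 2)^2*(l + 4)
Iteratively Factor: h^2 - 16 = (h - 4)*(h + 4)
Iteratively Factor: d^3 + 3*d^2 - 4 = (d - 1)*(d^2 + 4*d + 4) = (d - 1)*(d + 2)*(d + 2)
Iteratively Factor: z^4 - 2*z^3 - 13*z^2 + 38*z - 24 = (z - 2)*(z^3 - 13*z + 12) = (z - 2)*(z + 4)*(z^2 - 4*z + 3) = (z - 2)*(z - 1)*(z + 4)*(z - 3)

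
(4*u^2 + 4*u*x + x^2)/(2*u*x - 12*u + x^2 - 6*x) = (2*u + x)/(x - 6)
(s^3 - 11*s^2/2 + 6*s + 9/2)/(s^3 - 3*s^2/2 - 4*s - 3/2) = (s - 3)/(s + 1)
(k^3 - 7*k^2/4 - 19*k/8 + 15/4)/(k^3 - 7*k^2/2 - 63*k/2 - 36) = (4*k^2 - 13*k + 10)/(4*(k^2 - 5*k - 24))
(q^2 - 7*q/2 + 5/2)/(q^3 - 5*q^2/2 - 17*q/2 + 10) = (2*q - 5)/(2*q^2 - 3*q - 20)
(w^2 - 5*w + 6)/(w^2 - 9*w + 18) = (w - 2)/(w - 6)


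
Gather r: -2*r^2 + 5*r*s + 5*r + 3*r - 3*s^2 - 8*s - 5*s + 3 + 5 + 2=-2*r^2 + r*(5*s + 8) - 3*s^2 - 13*s + 10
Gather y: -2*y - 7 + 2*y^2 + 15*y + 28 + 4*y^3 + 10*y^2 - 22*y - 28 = 4*y^3 + 12*y^2 - 9*y - 7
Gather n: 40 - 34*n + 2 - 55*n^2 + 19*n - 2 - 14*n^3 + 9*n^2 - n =-14*n^3 - 46*n^2 - 16*n + 40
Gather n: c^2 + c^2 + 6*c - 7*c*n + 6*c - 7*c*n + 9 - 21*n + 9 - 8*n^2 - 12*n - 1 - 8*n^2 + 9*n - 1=2*c^2 + 12*c - 16*n^2 + n*(-14*c - 24) + 16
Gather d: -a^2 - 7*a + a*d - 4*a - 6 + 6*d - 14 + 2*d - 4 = -a^2 - 11*a + d*(a + 8) - 24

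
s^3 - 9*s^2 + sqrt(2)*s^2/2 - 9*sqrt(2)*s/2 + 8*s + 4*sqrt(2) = (s - 8)*(s - 1)*(s + sqrt(2)/2)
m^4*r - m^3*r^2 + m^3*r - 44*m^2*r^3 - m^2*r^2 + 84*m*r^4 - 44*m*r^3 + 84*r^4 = (m - 6*r)*(m - 2*r)*(m + 7*r)*(m*r + r)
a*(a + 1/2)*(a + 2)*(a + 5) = a^4 + 15*a^3/2 + 27*a^2/2 + 5*a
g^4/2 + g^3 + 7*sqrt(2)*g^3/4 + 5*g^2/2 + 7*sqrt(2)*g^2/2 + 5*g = g*(g/2 + 1)*(g + sqrt(2))*(g + 5*sqrt(2)/2)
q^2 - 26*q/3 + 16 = (q - 6)*(q - 8/3)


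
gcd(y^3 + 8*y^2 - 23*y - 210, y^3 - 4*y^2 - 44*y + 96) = y + 6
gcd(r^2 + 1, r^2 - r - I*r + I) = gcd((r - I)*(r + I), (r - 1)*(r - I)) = r - I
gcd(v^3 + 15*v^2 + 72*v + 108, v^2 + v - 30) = v + 6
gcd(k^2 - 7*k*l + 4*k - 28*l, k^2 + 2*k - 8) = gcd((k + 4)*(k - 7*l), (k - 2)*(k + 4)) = k + 4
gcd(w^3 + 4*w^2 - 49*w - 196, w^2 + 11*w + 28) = w^2 + 11*w + 28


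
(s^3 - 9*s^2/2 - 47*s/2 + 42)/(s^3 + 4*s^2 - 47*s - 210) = (s^2 + 5*s/2 - 6)/(s^2 + 11*s + 30)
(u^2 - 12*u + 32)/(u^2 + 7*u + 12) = (u^2 - 12*u + 32)/(u^2 + 7*u + 12)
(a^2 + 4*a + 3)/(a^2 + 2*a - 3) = (a + 1)/(a - 1)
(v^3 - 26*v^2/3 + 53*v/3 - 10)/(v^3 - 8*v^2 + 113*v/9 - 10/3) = 3*(v - 1)/(3*v - 1)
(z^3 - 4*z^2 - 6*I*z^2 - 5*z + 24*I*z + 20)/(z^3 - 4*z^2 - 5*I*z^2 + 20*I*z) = (z - I)/z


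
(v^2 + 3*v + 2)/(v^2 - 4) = (v + 1)/(v - 2)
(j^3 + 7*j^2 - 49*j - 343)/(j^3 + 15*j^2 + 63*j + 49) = (j - 7)/(j + 1)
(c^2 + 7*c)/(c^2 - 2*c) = (c + 7)/(c - 2)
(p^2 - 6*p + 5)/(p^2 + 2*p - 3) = (p - 5)/(p + 3)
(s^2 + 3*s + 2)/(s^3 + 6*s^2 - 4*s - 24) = (s + 1)/(s^2 + 4*s - 12)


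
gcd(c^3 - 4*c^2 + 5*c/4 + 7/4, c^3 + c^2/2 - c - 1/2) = c^2 - c/2 - 1/2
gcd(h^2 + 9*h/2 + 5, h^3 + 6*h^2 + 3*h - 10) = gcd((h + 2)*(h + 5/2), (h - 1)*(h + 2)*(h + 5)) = h + 2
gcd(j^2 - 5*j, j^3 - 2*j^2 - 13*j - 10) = j - 5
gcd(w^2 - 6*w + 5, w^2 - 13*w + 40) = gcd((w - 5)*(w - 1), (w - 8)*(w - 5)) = w - 5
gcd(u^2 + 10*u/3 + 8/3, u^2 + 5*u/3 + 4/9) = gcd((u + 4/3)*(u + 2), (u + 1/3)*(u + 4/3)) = u + 4/3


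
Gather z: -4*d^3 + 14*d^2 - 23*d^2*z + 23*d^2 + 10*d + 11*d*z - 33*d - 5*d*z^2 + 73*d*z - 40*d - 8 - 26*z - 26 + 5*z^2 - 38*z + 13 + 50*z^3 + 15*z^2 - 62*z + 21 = -4*d^3 + 37*d^2 - 63*d + 50*z^3 + z^2*(20 - 5*d) + z*(-23*d^2 + 84*d - 126)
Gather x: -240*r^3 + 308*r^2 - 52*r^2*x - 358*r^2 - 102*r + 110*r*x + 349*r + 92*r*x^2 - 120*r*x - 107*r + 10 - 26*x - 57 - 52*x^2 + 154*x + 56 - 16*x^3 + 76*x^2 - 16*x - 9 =-240*r^3 - 50*r^2 + 140*r - 16*x^3 + x^2*(92*r + 24) + x*(-52*r^2 - 10*r + 112)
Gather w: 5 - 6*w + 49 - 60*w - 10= 44 - 66*w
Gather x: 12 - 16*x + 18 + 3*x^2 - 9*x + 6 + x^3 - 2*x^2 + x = x^3 + x^2 - 24*x + 36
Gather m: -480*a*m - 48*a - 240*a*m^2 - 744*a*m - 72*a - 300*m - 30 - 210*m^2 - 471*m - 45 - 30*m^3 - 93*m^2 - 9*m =-120*a - 30*m^3 + m^2*(-240*a - 303) + m*(-1224*a - 780) - 75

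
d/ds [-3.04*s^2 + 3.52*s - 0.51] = 3.52 - 6.08*s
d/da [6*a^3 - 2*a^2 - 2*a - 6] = 18*a^2 - 4*a - 2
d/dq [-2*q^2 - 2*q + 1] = -4*q - 2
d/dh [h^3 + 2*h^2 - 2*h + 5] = 3*h^2 + 4*h - 2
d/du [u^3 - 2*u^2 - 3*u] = 3*u^2 - 4*u - 3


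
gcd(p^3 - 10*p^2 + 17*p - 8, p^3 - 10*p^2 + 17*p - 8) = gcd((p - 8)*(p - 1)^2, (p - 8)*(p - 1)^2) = p^3 - 10*p^2 + 17*p - 8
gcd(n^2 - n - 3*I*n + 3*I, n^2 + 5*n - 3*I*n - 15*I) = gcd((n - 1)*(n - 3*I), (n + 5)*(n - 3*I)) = n - 3*I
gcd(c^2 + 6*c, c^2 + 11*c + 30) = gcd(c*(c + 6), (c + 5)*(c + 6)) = c + 6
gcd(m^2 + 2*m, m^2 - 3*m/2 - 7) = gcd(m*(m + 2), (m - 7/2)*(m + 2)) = m + 2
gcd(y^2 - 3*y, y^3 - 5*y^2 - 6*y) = y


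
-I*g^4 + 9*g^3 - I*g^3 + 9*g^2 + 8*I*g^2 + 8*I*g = g*(g + I)*(g + 8*I)*(-I*g - I)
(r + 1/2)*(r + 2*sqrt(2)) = r^2 + r/2 + 2*sqrt(2)*r + sqrt(2)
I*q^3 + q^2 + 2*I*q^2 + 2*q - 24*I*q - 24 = (q - 4)*(q + 6)*(I*q + 1)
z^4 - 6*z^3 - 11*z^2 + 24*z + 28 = (z - 7)*(z - 2)*(z + 1)*(z + 2)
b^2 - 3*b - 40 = (b - 8)*(b + 5)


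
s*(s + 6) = s^2 + 6*s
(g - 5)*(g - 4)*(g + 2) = g^3 - 7*g^2 + 2*g + 40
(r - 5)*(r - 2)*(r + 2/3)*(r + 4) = r^4 - 7*r^3/3 - 20*r^2 + 28*r + 80/3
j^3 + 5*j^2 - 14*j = j*(j - 2)*(j + 7)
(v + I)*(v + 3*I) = v^2 + 4*I*v - 3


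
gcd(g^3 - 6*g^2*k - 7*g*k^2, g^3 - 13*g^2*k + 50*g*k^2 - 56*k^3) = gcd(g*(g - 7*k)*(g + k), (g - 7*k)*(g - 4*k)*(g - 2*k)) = g - 7*k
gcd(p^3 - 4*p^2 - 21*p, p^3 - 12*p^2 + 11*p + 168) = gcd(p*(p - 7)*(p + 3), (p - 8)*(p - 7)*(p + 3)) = p^2 - 4*p - 21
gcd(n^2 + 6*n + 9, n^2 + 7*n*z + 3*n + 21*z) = n + 3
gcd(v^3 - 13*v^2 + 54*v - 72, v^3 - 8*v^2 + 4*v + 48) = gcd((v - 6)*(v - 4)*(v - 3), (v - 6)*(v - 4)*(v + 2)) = v^2 - 10*v + 24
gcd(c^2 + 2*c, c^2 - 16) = 1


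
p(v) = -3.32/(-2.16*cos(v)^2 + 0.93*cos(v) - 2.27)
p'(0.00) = 0.00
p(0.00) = 0.95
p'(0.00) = 0.00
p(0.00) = 0.95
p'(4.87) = 0.17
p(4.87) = 1.52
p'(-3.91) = -0.57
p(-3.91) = 0.82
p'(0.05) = 0.05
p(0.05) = 0.95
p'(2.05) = -0.86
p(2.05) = 1.05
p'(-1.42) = 0.19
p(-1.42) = 1.52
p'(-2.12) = 0.81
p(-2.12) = 0.99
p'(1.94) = -0.92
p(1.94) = 1.15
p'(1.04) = 0.65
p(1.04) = 1.41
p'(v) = -3.32*(-4.32*sin(v)*cos(v) + 0.93*sin(v))/(-2.16*cos(v)^2 + 0.93*cos(v) - 2.27)^2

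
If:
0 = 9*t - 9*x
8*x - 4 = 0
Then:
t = 1/2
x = 1/2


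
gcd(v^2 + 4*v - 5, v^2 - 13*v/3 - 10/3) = 1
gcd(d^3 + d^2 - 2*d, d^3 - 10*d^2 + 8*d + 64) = d + 2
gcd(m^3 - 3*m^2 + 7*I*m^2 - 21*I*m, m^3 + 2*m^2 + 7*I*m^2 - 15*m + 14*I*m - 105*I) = m^2 + m*(-3 + 7*I) - 21*I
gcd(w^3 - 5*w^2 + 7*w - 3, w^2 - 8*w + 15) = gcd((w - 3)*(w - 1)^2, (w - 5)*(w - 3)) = w - 3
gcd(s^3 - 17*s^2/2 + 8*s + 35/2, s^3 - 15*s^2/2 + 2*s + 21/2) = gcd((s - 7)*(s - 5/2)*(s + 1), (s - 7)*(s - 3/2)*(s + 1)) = s^2 - 6*s - 7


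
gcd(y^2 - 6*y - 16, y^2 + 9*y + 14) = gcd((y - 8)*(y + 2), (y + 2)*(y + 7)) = y + 2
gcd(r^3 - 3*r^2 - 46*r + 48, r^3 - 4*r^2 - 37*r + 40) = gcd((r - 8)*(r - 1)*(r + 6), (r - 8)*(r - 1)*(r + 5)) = r^2 - 9*r + 8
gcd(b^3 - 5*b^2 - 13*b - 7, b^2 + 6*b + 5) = b + 1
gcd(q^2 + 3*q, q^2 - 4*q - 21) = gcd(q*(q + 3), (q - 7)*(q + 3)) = q + 3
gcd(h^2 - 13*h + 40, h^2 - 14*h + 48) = h - 8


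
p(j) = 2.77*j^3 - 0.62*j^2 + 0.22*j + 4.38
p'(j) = 8.31*j^2 - 1.24*j + 0.22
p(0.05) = 4.39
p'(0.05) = 0.18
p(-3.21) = -94.34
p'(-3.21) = 89.83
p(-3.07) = -82.29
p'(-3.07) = 82.35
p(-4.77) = -311.41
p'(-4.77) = 195.21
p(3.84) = 152.93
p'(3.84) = 117.99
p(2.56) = 47.35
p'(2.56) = 51.51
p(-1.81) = -14.47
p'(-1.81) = 29.69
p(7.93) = 1348.47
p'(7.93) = 512.96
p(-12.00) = -4874.10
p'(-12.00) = 1211.74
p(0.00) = 4.38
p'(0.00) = 0.22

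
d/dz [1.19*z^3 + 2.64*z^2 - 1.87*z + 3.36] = 3.57*z^2 + 5.28*z - 1.87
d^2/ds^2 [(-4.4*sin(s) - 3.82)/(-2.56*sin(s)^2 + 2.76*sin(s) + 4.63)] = (-28.83584*sin(s)^5 - 131.227648*sin(s)^4 - 174.270464*sin(s)^3 - 3.77478400000001*sin(s)^2 + 105.463024*sin(s) + 36.300416)/(16.777216*sin(s)^6 - 54.263808*sin(s)^5 - 32.526336*sin(s)^4 + 175.257792*sin(s)^3 + 58.826928*sin(s)^2 - 177.497532*sin(s) - 99.252847)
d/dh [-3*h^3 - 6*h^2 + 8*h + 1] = -9*h^2 - 12*h + 8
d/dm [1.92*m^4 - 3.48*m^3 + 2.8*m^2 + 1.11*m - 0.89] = 7.68*m^3 - 10.44*m^2 + 5.6*m + 1.11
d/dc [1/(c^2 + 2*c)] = 2*(-c - 1)/(c^2*(c + 2)^2)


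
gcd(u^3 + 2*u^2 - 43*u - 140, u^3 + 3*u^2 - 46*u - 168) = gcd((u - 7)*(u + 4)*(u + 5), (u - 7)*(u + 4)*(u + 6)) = u^2 - 3*u - 28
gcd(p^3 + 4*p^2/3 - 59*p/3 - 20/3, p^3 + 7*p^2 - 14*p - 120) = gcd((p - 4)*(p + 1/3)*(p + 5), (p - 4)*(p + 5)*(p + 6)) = p^2 + p - 20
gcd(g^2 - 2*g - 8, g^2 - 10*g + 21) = 1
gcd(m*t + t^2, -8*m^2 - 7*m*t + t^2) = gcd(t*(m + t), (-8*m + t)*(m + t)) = m + t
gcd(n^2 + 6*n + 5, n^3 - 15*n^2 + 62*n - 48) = 1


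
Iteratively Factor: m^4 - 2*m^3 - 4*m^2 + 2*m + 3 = (m - 1)*(m^3 - m^2 - 5*m - 3) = (m - 1)*(m + 1)*(m^2 - 2*m - 3) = (m - 3)*(m - 1)*(m + 1)*(m + 1)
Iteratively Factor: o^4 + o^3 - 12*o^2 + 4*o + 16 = (o + 4)*(o^3 - 3*o^2 + 4) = (o + 1)*(o + 4)*(o^2 - 4*o + 4) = (o - 2)*(o + 1)*(o + 4)*(o - 2)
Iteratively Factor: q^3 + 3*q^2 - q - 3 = (q + 3)*(q^2 - 1) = (q + 1)*(q + 3)*(q - 1)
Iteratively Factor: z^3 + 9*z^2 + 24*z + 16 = (z + 1)*(z^2 + 8*z + 16) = (z + 1)*(z + 4)*(z + 4)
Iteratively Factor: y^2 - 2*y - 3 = (y - 3)*(y + 1)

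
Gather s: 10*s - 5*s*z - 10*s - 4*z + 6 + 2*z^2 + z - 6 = -5*s*z + 2*z^2 - 3*z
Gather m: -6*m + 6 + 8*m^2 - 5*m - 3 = 8*m^2 - 11*m + 3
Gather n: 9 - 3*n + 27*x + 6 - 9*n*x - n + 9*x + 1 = n*(-9*x - 4) + 36*x + 16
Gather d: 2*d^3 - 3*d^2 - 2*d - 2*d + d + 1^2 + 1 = 2*d^3 - 3*d^2 - 3*d + 2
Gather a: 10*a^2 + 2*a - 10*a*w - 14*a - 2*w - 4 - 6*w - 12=10*a^2 + a*(-10*w - 12) - 8*w - 16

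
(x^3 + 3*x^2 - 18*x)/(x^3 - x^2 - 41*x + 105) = x*(x + 6)/(x^2 + 2*x - 35)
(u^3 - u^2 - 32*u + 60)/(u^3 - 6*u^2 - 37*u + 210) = (u - 2)/(u - 7)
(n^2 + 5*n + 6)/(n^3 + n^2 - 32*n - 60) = (n + 3)/(n^2 - n - 30)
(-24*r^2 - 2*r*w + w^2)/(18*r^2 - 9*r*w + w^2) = (-4*r - w)/(3*r - w)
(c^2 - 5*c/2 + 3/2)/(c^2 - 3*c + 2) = (c - 3/2)/(c - 2)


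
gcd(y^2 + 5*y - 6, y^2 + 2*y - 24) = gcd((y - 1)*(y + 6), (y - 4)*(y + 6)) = y + 6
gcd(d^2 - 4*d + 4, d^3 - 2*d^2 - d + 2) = d - 2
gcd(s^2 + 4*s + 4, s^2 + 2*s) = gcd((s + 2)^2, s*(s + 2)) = s + 2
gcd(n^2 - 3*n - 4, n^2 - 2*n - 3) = n + 1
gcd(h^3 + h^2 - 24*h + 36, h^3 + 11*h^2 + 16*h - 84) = h^2 + 4*h - 12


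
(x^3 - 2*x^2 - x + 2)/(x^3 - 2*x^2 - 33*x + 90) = (x^3 - 2*x^2 - x + 2)/(x^3 - 2*x^2 - 33*x + 90)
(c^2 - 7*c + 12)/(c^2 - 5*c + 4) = (c - 3)/(c - 1)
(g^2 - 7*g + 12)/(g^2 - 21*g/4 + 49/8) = 8*(g^2 - 7*g + 12)/(8*g^2 - 42*g + 49)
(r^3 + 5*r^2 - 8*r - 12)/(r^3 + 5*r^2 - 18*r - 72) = (r^2 - r - 2)/(r^2 - r - 12)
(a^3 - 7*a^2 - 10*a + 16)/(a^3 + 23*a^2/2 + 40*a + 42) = 2*(a^2 - 9*a + 8)/(2*a^2 + 19*a + 42)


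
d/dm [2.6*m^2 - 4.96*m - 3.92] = 5.2*m - 4.96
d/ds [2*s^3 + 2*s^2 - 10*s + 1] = 6*s^2 + 4*s - 10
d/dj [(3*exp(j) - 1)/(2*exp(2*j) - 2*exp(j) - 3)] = (-6*exp(2*j) + 4*exp(j) - 11)*exp(j)/(4*exp(4*j) - 8*exp(3*j) - 8*exp(2*j) + 12*exp(j) + 9)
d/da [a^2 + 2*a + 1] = 2*a + 2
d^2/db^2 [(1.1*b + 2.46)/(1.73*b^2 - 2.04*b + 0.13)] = ((1.1*b + 2.46)*(3.46*b - 2.04)*(6.92*b - 4.08) - (11.418*b + 4.0236)*(1.73*b^2 - 2.04*b + 0.13))/(1.73*b^2 - 2.04*b + 0.13)^3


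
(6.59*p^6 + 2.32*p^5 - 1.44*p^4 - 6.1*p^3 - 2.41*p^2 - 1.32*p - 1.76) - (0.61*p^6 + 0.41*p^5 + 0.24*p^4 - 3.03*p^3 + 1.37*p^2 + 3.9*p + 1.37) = 5.98*p^6 + 1.91*p^5 - 1.68*p^4 - 3.07*p^3 - 3.78*p^2 - 5.22*p - 3.13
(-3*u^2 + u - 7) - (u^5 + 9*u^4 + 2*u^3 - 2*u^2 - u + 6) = -u^5 - 9*u^4 - 2*u^3 - u^2 + 2*u - 13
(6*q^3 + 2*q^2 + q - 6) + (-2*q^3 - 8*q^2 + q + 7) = 4*q^3 - 6*q^2 + 2*q + 1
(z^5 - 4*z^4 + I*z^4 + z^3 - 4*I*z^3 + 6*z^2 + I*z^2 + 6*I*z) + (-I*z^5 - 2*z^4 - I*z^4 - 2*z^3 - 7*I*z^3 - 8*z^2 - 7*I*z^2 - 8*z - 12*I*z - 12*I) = z^5 - I*z^5 - 6*z^4 - z^3 - 11*I*z^3 - 2*z^2 - 6*I*z^2 - 8*z - 6*I*z - 12*I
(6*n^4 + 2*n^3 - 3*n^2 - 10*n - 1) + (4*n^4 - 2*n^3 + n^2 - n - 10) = 10*n^4 - 2*n^2 - 11*n - 11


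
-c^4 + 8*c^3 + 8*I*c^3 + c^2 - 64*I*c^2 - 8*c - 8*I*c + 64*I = (c - 8)*(c - 8*I)*(I*c - I)*(I*c + I)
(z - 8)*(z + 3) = z^2 - 5*z - 24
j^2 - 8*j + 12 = (j - 6)*(j - 2)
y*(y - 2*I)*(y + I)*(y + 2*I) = y^4 + I*y^3 + 4*y^2 + 4*I*y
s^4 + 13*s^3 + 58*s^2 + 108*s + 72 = (s + 2)^2*(s + 3)*(s + 6)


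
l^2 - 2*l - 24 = (l - 6)*(l + 4)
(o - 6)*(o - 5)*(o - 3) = o^3 - 14*o^2 + 63*o - 90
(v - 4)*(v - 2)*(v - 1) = v^3 - 7*v^2 + 14*v - 8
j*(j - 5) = j^2 - 5*j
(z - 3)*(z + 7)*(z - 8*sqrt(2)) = z^3 - 8*sqrt(2)*z^2 + 4*z^2 - 32*sqrt(2)*z - 21*z + 168*sqrt(2)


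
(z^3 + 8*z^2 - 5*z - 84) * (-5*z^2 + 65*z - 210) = -5*z^5 + 25*z^4 + 335*z^3 - 1585*z^2 - 4410*z + 17640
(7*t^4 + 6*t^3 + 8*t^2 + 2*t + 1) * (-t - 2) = -7*t^5 - 20*t^4 - 20*t^3 - 18*t^2 - 5*t - 2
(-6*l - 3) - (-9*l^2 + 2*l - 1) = 9*l^2 - 8*l - 2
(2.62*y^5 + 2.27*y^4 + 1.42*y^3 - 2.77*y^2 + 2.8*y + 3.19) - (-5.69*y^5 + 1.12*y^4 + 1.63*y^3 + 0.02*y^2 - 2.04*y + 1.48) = 8.31*y^5 + 1.15*y^4 - 0.21*y^3 - 2.79*y^2 + 4.84*y + 1.71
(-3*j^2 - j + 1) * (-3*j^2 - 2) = 9*j^4 + 3*j^3 + 3*j^2 + 2*j - 2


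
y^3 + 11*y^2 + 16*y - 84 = (y - 2)*(y + 6)*(y + 7)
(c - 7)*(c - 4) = c^2 - 11*c + 28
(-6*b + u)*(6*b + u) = -36*b^2 + u^2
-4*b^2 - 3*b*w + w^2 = (-4*b + w)*(b + w)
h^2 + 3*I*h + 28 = (h - 4*I)*(h + 7*I)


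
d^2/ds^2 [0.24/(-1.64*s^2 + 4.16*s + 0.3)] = (-1.291008*s^2 + 3.274752*s + 0.24*(3.28*s - 4.16)*(6.56*s - 8.32) + 0.23616)/(-1.64*s^2 + 4.16*s + 0.3)^3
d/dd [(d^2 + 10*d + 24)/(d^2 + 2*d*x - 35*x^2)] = 2*((d + 5)*(d^2 + 2*d*x - 35*x^2) - (d + x)*(d^2 + 10*d + 24))/(d^2 + 2*d*x - 35*x^2)^2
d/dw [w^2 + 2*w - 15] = 2*w + 2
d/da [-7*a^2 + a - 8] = 1 - 14*a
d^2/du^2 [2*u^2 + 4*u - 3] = 4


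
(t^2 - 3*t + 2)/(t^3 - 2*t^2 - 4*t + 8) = (t - 1)/(t^2 - 4)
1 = 1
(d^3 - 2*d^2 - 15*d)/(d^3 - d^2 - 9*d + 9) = d*(d - 5)/(d^2 - 4*d + 3)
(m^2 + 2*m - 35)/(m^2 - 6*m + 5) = (m + 7)/(m - 1)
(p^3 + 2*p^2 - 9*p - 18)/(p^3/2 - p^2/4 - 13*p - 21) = 4*(p^2 - 9)/(2*p^2 - 5*p - 42)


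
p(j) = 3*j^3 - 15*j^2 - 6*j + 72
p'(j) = 9*j^2 - 30*j - 6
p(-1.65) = 27.59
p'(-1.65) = 68.00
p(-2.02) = -1.81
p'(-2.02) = 91.32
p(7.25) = 383.30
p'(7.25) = 249.56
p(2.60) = 7.73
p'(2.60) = -23.16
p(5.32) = 67.25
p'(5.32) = 89.12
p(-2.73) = -84.45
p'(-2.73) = 142.98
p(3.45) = -4.05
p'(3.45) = -2.38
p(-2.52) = -56.15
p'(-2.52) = 126.75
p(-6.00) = -1080.00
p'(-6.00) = 498.00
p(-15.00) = -13338.00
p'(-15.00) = 2469.00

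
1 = 1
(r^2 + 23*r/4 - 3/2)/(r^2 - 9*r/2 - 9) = (-4*r^2 - 23*r + 6)/(2*(-2*r^2 + 9*r + 18))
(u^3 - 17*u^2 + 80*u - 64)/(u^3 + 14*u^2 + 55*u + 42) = (u^3 - 17*u^2 + 80*u - 64)/(u^3 + 14*u^2 + 55*u + 42)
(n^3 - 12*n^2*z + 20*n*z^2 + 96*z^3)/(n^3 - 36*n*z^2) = (n^2 - 6*n*z - 16*z^2)/(n*(n + 6*z))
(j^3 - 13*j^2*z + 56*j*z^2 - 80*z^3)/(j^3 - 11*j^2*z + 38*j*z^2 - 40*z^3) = (-j + 4*z)/(-j + 2*z)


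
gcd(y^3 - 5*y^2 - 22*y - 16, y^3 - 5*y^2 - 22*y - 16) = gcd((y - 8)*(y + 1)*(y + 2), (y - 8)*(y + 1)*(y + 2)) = y^3 - 5*y^2 - 22*y - 16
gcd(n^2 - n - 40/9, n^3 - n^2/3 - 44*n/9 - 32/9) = n - 8/3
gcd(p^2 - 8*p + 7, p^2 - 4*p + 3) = p - 1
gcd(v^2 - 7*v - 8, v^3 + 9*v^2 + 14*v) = 1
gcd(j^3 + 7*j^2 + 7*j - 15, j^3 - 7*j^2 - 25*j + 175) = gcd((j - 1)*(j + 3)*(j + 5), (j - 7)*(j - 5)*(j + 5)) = j + 5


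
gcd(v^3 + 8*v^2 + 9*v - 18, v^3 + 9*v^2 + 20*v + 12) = v + 6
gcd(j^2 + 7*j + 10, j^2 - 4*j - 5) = 1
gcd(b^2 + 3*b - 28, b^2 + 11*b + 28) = b + 7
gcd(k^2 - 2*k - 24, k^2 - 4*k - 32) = k + 4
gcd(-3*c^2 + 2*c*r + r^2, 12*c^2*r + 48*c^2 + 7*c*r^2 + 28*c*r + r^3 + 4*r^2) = 3*c + r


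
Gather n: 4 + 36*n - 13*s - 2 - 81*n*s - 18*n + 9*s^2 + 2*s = n*(18 - 81*s) + 9*s^2 - 11*s + 2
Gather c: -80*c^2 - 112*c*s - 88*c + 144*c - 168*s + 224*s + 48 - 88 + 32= -80*c^2 + c*(56 - 112*s) + 56*s - 8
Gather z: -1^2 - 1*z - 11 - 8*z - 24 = -9*z - 36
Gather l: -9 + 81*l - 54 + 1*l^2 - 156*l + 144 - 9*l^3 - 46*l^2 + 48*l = -9*l^3 - 45*l^2 - 27*l + 81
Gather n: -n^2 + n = -n^2 + n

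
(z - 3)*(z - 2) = z^2 - 5*z + 6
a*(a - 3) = a^2 - 3*a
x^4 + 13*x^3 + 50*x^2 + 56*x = x*(x + 2)*(x + 4)*(x + 7)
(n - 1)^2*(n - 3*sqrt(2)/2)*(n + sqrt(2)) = n^4 - 2*n^3 - sqrt(2)*n^3/2 - 2*n^2 + sqrt(2)*n^2 - sqrt(2)*n/2 + 6*n - 3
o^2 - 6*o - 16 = (o - 8)*(o + 2)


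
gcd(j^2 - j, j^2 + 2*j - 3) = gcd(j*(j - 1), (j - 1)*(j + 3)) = j - 1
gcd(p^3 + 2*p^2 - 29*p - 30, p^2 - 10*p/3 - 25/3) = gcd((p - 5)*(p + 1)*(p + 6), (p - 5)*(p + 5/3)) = p - 5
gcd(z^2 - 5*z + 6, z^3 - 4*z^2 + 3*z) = z - 3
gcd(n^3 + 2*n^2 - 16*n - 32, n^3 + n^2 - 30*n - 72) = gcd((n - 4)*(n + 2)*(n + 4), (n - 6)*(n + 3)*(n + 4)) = n + 4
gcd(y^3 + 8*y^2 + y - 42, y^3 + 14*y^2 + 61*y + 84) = y^2 + 10*y + 21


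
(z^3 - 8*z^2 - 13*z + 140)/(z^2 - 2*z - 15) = (z^2 - 3*z - 28)/(z + 3)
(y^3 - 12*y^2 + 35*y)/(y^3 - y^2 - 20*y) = (y - 7)/(y + 4)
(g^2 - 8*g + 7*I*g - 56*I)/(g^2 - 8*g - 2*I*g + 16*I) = (g + 7*I)/(g - 2*I)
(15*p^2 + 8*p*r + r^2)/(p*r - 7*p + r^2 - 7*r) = (15*p^2 + 8*p*r + r^2)/(p*r - 7*p + r^2 - 7*r)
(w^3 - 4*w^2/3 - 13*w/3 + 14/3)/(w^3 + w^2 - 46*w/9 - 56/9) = 3*(w - 1)/(3*w + 4)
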